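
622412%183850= 70862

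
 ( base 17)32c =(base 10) 913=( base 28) 14H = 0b1110010001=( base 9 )1224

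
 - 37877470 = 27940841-65818311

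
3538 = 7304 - 3766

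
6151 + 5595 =11746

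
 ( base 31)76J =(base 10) 6932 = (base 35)5n2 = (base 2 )1101100010100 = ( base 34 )5xu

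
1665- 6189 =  - 4524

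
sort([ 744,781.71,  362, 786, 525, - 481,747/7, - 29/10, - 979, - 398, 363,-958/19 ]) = [ - 979 , - 481, - 398,  -  958/19,  -  29/10 , 747/7 , 362,363,  525,744, 781.71  ,  786]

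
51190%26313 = 24877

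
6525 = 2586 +3939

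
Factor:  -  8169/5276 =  - 2^ ( -2 ) * 3^1*7^1*389^1*1319^(-1)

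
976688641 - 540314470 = 436374171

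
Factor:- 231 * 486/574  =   - 3^6*11^1*41^ (-1)=-  8019/41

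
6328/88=791/11  =  71.91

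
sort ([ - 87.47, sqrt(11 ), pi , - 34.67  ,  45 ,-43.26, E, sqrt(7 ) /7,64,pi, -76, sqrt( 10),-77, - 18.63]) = [ - 87.47, - 77, -76, - 43.26,-34.67, - 18.63,sqrt( 7)/7,E, pi, pi, sqrt( 10 ), sqrt( 11 ), 45, 64] 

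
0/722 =0= 0.00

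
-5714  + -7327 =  -13041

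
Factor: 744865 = 5^1*11^1 * 29^1*467^1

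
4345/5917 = 4345/5917 = 0.73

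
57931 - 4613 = 53318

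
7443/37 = 7443/37 = 201.16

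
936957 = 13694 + 923263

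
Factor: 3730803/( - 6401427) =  - 17^1*181^( - 1 )*191^1*383^1*11789^ ( - 1) = - 1243601/2133809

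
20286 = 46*441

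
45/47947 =45/47947 = 0.00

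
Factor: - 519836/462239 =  - 2^2*129959^1*462239^( - 1)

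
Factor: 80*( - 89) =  - 7120 = -2^4*5^1*89^1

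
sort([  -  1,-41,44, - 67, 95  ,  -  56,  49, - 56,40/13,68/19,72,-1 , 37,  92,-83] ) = [-83,  -  67,-56, - 56, - 41, - 1,  -  1, 40/13,  68/19, 37,44,  49,72, 92, 95] 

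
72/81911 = 72/81911 = 0.00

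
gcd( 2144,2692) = 4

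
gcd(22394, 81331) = 1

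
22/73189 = 22/73189 = 0.00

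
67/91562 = 67/91562= 0.00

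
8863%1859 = 1427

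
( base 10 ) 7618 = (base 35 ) 67n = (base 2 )1110111000010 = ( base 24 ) D5A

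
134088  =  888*151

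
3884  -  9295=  - 5411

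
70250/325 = 2810/13 = 216.15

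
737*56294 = 41488678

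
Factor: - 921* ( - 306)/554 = 3^3*17^1*277^( - 1)*307^1= 140913/277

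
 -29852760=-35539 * 840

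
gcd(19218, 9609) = 9609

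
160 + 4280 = 4440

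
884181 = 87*10163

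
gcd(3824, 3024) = 16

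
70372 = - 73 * ( - 964 )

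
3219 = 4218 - 999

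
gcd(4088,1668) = 4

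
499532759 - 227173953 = 272358806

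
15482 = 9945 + 5537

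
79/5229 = 79/5229=0.02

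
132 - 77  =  55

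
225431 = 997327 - 771896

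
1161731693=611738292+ 549993401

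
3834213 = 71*54003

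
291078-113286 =177792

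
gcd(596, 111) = 1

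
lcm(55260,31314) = 939420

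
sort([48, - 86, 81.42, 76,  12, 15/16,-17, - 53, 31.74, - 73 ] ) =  [ - 86, - 73, - 53, - 17, 15/16,12,  31.74,48, 76, 81.42]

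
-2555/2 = - 1278+ 1/2=-1277.50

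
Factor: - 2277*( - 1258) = 2864466 = 2^1*3^2*11^1*17^1 * 23^1*37^1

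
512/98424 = 64/12303 = 0.01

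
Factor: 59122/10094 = 41/7  =  7^(  -  1 )*41^1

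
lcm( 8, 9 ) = 72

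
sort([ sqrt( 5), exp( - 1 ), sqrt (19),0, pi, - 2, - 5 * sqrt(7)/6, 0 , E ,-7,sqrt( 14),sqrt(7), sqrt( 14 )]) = [ - 7, - 5*sqrt( 7)/6, - 2,0, 0,exp (-1 ),sqrt( 5), sqrt(7), E, pi,sqrt(14 ),sqrt(14 ), sqrt ( 19) ] 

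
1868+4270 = 6138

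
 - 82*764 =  - 62648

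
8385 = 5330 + 3055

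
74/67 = 1  +  7/67 = 1.10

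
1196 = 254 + 942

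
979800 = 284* 3450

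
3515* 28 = 98420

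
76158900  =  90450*842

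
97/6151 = 97/6151 = 0.02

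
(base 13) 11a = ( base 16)c0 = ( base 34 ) 5M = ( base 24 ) 80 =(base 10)192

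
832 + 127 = 959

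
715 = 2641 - 1926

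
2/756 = 1/378 = 0.00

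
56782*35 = 1987370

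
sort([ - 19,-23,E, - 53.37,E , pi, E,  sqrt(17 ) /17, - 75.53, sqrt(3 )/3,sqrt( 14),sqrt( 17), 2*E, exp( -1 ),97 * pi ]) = [ - 75.53,-53.37, -23, - 19,sqrt ( 17)/17,exp( - 1) , sqrt(3) /3, E,  E,  E , pi,sqrt (14),sqrt(17 ),2*E,97* pi]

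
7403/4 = 1850 + 3/4= 1850.75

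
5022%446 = 116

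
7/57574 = 7/57574 = 0.00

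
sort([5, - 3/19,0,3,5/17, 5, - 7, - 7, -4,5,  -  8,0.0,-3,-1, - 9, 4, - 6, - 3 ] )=[ - 9, - 8,  -  7, - 7, - 6, -4,-3,- 3,-1, - 3/19, 0,0.0,5/17,3,4, 5,5,  5]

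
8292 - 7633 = 659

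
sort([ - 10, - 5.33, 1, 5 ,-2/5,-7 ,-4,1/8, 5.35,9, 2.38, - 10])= [ - 10, - 10, - 7,-5.33, - 4, - 2/5,1/8, 1,2.38,5,5.35,9 ] 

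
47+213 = 260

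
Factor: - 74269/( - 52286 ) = 2^( - 1)*29^1 * 197^1 *2011^( - 1) =5713/4022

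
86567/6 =14427 + 5/6 = 14427.83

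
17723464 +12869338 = 30592802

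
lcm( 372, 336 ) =10416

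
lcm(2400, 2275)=218400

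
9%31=9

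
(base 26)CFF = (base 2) 10000101000101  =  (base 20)115h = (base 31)8QN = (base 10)8517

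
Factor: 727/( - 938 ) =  - 2^(  -  1)*7^( - 1)*67^( - 1)*727^1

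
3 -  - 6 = 9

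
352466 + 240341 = 592807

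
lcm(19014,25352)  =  76056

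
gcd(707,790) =1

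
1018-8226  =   - 7208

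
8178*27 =220806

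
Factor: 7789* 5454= 42481206= 2^1*3^3*101^1* 7789^1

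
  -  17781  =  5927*( - 3)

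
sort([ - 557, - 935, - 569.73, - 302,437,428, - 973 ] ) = [- 973, - 935, - 569.73, - 557 , - 302 , 428,437 ] 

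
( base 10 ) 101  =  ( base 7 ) 203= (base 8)145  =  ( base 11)92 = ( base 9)122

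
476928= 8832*54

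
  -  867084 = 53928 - 921012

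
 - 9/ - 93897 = 1/10433  =  0.00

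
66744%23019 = 20706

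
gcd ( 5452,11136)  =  116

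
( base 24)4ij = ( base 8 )5303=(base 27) 3L1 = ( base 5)42010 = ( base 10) 2755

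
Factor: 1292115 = 3^1*5^1* 11^1*41^1*191^1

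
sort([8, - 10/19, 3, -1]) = [ - 1, - 10/19,3,8 ] 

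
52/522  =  26/261= 0.10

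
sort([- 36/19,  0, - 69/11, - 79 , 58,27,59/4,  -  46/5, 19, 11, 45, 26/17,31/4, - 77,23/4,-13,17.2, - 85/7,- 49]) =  [- 79,- 77, - 49,-13, - 85/7 ,  -  46/5,  -  69/11, - 36/19,0, 26/17, 23/4, 31/4,11, 59/4, 17.2, 19,  27, 45, 58] 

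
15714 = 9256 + 6458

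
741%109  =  87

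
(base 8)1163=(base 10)627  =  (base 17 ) 22f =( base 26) o3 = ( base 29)LI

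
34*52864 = 1797376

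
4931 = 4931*1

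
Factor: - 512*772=-2^11 * 193^1 = - 395264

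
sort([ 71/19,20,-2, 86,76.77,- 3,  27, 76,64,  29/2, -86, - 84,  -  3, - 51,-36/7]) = [- 86, - 84, - 51, - 36/7, - 3, - 3,-2, 71/19,  29/2 , 20, 27,64,76, 76.77 , 86] 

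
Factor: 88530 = 2^1*3^1 * 5^1*13^1 * 227^1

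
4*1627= 6508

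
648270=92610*7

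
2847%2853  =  2847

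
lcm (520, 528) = 34320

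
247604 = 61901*4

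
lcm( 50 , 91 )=4550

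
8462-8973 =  - 511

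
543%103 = 28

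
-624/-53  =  11 + 41/53= 11.77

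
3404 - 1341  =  2063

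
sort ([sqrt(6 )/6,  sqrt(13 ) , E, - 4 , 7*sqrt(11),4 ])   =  [-4,sqrt(6 )/6,  E,sqrt( 13 ),4 , 7*sqrt(11 )]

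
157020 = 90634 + 66386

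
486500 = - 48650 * ( - 10)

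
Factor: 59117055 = 3^1*5^1*3941137^1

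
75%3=0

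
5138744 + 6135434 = 11274178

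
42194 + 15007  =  57201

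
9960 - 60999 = -51039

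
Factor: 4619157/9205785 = 3^( -2 )*5^(  -  1 )*19^(  -  1 )*37^( - 1) *97^( - 1)*1539719^1= 1539719/3068595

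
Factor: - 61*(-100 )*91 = 555100 = 2^2*5^2*7^1*13^1 * 61^1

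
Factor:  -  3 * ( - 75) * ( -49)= - 11025 = - 3^2* 5^2 * 7^2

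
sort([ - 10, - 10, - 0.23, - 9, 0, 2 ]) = [ - 10, - 10, - 9, - 0.23, 0, 2]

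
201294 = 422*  477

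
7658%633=62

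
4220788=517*8164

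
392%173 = 46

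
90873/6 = 30291/2 = 15145.50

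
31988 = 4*7997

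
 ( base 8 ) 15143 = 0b1101001100011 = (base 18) 12f5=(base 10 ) 6755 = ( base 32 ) 6J3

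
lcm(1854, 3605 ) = 64890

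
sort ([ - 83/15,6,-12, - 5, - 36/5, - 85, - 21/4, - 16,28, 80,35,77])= [ - 85, - 16, - 12, - 36/5, - 83/15, - 21/4,  -  5,6,28,35 , 77,80]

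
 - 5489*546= - 2996994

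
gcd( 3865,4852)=1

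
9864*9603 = 94723992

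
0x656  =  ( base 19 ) 497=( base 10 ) 1622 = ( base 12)B32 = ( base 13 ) 97A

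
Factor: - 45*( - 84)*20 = 75600 = 2^4*3^3*5^2*7^1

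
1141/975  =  1141/975=1.17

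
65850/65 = 13170/13 = 1013.08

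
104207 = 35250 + 68957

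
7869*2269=17854761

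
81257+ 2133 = 83390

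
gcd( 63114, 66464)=134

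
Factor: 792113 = 7^1*113159^1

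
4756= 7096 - 2340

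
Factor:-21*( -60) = 2^2*3^2 *5^1*7^1 = 1260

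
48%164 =48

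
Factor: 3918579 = 3^1*7^2*19^1 * 23^1*61^1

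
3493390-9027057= - 5533667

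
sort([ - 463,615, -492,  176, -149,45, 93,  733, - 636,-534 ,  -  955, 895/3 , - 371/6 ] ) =[ - 955,- 636, - 534,- 492,-463,-149  ,-371/6, 45 , 93,176,895/3, 615,  733]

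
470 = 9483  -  9013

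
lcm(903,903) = 903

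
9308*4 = 37232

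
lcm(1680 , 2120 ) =89040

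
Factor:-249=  - 3^1*83^1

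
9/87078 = 3/29026 = 0.00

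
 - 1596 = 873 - 2469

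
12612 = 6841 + 5771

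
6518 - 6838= - 320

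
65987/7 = 65987/7=9426.71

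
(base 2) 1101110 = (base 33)3b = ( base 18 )62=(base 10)110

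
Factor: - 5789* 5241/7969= -30340149/7969= -3^1*7^1*13^( - 1 ) * 613^( - 1 )*827^1 * 1747^1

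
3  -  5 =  - 2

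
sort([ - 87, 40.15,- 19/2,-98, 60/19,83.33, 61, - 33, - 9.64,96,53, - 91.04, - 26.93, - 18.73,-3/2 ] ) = [ -98,-91.04,  -  87,-33,-26.93, - 18.73, - 9.64, - 19/2 ,  -  3/2 , 60/19,  40.15, 53, 61,83.33, 96] 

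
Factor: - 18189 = -3^2 * 43^1*47^1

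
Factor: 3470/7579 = 2^1*5^1*11^( - 1)*13^( - 1) *53^(  -  1)*347^1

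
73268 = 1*73268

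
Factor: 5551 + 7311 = 12862=2^1*59^1*109^1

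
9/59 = 9/59 = 0.15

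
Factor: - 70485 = -3^1*5^1  *37^1*127^1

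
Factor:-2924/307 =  - 2^2*17^1* 43^1*307^( - 1) 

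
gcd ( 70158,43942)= 2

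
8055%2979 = 2097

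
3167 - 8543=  - 5376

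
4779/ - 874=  - 6 +465/874= -  5.47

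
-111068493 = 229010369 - 340078862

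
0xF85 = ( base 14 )163B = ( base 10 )3973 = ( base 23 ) 7BH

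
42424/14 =21212/7= 3030.29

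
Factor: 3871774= 2^1*23^1*73^1*1153^1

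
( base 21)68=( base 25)59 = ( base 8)206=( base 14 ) 98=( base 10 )134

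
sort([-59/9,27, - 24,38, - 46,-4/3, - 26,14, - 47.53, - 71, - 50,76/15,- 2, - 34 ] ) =[-71, - 50, - 47.53, -46, - 34, - 26, - 24, - 59/9, - 2, - 4/3, 76/15, 14,27,  38]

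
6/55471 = 6/55471 = 0.00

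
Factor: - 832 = -2^6*13^1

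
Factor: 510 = 2^1*3^1*5^1*17^1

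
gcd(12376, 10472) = 952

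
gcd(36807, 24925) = 1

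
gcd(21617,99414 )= 1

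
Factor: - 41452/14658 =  - 20726/7329 =- 2^1*3^( - 1 )*7^( -1 )*43^1*241^1*349^( -1 ) 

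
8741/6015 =1 + 2726/6015=1.45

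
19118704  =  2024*9446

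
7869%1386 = 939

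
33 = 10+23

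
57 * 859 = 48963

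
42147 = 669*63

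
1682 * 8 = 13456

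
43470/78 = 7245/13= 557.31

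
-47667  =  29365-77032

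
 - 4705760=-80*58822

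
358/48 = 7 + 11/24 = 7.46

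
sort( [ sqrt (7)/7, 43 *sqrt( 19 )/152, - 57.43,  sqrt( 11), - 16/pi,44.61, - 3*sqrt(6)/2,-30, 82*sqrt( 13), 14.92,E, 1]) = [ - 57.43, - 30, - 16/pi, - 3*sqrt(  6 ) /2 , sqrt( 7) /7,  1,43*sqrt( 19)/152,E, sqrt(11), 14.92, 44.61,  82 * sqrt ( 13 )]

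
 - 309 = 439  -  748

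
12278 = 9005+3273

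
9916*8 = 79328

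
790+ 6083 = 6873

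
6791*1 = 6791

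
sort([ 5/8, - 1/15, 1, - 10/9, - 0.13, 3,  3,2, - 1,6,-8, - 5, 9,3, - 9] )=[- 9 , - 8, - 5, -10/9, - 1,-0.13, -1/15, 5/8, 1,  2, 3,3,3,  6,9]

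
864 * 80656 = 69686784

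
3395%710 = 555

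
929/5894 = 929/5894 = 0.16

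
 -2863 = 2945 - 5808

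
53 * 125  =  6625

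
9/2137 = 9/2137 = 0.00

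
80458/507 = 158 + 352/507 = 158.69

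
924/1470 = 22/35= 0.63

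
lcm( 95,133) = 665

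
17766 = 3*5922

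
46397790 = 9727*4770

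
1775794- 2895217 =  - 1119423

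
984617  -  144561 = 840056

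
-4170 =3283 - 7453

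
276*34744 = 9589344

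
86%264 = 86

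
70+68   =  138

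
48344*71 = 3432424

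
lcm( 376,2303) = 18424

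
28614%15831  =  12783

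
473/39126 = 473/39126  =  0.01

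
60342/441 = 136  +  122/147 = 136.83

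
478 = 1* 478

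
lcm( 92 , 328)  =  7544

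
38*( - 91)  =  - 3458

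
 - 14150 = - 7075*2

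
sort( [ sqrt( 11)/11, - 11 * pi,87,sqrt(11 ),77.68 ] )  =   [ - 11*pi,sqrt( 11)/11,sqrt(11),77.68, 87]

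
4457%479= 146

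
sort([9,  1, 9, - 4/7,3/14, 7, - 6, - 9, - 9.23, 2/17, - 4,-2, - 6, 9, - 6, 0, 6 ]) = [ - 9.23, - 9,  -  6, - 6, - 6, - 4, -2, - 4/7,0, 2/17, 3/14,  1, 6 , 7,9, 9, 9 ] 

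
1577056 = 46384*34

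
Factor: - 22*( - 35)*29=2^1*5^1*7^1 * 11^1 *29^1 = 22330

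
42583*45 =1916235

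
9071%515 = 316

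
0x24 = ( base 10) 36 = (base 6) 100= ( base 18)20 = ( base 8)44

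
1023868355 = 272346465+751521890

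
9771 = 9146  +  625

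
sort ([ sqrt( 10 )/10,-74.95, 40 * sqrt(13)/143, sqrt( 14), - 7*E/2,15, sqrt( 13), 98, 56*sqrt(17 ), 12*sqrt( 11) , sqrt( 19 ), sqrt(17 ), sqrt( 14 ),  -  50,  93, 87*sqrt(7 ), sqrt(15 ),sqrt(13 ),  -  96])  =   [ - 96,-74.95, - 50  , - 7*E/2,sqrt( 10)/10 , 40 * sqrt( 13)/143, sqrt(13 ),sqrt(13), sqrt( 14),sqrt(14), sqrt(15 ), sqrt(17 ),sqrt( 19) , 15,12*sqrt (11 ),  93, 98,87*sqrt ( 7),56*sqrt( 17)]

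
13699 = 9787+3912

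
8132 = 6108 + 2024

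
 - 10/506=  -5/253 = -0.02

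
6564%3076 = 412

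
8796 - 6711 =2085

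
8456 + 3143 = 11599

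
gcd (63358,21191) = 1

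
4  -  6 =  -2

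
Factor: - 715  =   - 5^1*11^1*13^1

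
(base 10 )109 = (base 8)155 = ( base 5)414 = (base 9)131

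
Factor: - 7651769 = - 53^1 * 59^1*2447^1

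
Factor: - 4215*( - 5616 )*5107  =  2^4*3^4*5^1*13^1*281^1 * 5107^1 = 120890044080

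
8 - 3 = 5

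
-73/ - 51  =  1 + 22/51 =1.43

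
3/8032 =3/8032 = 0.00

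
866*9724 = 8420984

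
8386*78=654108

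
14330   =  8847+5483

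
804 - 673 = 131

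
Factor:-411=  - 3^1*137^1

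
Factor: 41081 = 41081^1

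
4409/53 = 83 + 10/53 = 83.19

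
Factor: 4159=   4159^1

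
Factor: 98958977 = 13^1*7612229^1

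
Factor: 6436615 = 5^1 * 1287323^1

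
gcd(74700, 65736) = 2988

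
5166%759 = 612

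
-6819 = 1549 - 8368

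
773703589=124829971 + 648873618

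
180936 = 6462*28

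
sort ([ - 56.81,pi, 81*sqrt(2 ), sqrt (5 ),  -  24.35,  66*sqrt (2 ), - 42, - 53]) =[ - 56.81, - 53,- 42,-24.35, sqrt(5), pi, 66*sqrt ( 2 ), 81*sqrt( 2)] 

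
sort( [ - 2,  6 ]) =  [- 2,6]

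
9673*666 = 6442218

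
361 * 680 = 245480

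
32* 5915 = 189280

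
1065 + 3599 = 4664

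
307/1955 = 307/1955 = 0.16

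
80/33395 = 16/6679 = 0.00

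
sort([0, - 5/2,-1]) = [ - 5/2 ,-1,0]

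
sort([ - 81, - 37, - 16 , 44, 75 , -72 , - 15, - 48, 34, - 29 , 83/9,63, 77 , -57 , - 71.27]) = [ - 81, - 72, - 71.27,-57, - 48, - 37, - 29 ,- 16 , - 15,83/9,  34,44, 63, 75,77]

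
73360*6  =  440160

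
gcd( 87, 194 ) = 1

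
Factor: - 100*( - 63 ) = 6300 = 2^2 * 3^2*5^2*7^1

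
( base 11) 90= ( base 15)69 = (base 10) 99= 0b1100011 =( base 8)143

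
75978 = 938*81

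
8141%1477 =756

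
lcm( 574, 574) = 574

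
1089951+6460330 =7550281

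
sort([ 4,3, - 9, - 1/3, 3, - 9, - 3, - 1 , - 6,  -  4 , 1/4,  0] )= [ - 9,- 9, - 6, - 4, - 3, - 1, - 1/3,0, 1/4,3, 3,  4]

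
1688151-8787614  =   - 7099463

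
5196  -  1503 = 3693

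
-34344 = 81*( - 424)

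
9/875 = 9/875 = 0.01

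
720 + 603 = 1323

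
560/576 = 35/36 = 0.97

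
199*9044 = 1799756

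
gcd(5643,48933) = 9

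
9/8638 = 9/8638=0.00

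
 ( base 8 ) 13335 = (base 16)16dd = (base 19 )G41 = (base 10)5853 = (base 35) 4r8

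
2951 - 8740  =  -5789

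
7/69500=7/69500  =  0.00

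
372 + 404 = 776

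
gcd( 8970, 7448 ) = 2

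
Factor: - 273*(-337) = 92001 = 3^1 * 7^1*13^1 * 337^1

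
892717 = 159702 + 733015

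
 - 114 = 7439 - 7553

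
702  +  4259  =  4961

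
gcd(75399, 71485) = 1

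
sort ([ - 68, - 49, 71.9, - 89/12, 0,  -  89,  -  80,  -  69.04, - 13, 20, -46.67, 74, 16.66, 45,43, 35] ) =[ - 89, - 80,-69.04, - 68,-49, - 46.67, - 13, - 89/12, 0,16.66, 20,  35,43,45, 71.9, 74]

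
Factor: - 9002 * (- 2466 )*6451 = 143205310332 = 2^2 * 3^2 * 7^1*137^1*643^1*6451^1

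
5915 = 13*455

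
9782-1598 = 8184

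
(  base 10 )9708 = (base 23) I82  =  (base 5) 302313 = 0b10010111101100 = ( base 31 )A35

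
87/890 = 87/890 =0.10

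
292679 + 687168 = 979847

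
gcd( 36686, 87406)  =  2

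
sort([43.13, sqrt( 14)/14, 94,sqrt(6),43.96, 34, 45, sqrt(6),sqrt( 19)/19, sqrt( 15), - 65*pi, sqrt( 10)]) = [- 65*pi, sqrt( 19)/19, sqrt(  14)/14, sqrt( 6), sqrt( 6), sqrt( 10),sqrt( 15),34, 43.13  ,  43.96, 45, 94]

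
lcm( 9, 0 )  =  0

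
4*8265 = 33060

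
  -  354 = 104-458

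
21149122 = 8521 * 2482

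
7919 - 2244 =5675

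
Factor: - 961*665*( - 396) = 253069740 =2^2*3^2*5^1*7^1*11^1* 19^1*31^2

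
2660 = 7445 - 4785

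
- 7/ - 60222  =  7/60222 = 0.00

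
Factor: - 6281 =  - 11^1*571^1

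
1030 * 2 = 2060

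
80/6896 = 5/431 = 0.01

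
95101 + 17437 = 112538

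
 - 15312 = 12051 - 27363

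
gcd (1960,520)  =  40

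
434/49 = 62/7 = 8.86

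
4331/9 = 4331/9 = 481.22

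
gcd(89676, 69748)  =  9964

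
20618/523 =20618/523  =  39.42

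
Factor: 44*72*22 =2^6*3^2 * 11^2 = 69696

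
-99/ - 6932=99/6932 = 0.01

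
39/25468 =39/25468 = 0.00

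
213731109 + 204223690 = 417954799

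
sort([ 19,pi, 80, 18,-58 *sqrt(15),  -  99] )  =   [ - 58 * sqrt( 15 ),  -  99,pi, 18,  19,  80] 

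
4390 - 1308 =3082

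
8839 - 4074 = 4765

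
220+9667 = 9887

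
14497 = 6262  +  8235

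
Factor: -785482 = - 2^1*392741^1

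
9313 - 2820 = 6493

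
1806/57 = 602/19  =  31.68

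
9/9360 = 1/1040 =0.00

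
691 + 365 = 1056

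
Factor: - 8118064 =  - 2^4*83^1*6113^1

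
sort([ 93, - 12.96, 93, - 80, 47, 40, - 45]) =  [ - 80, - 45, - 12.96, 40,  47, 93, 93]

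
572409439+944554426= 1516963865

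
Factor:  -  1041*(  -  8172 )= 2^2*3^3*227^1*347^1 = 8507052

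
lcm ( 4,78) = 156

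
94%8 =6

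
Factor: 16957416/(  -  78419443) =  - 2^3*3^1*7^1*23^( - 1)*191^ ( - 1)*17851^( - 1)*100937^1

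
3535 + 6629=10164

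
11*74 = 814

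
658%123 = 43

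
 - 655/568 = -2 + 481/568 = - 1.15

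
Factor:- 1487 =-1487^1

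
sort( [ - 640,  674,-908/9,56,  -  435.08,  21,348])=[ - 640, - 435.08, - 908/9, 21 , 56,348, 674] 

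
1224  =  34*36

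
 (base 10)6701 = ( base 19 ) iad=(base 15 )1EBB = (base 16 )1A2D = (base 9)10165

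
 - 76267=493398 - 569665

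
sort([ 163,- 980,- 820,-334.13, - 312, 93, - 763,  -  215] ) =[-980, - 820,-763,-334.13,-312,-215, 93, 163 ]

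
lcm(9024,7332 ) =117312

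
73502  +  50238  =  123740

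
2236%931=374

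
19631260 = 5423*3620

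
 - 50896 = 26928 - 77824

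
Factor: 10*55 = 2^1*5^2*11^1 =550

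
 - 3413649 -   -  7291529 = 3877880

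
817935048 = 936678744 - 118743696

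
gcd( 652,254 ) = 2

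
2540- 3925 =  -1385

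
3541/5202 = 3541/5202 = 0.68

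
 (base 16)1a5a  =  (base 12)3aa2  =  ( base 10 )6746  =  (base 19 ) ID1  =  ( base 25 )ajl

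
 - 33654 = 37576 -71230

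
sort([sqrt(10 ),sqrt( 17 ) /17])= [ sqrt(17)/17, sqrt( 10)]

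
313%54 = 43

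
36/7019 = 36/7019 = 0.01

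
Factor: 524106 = 2^1*3^2*11^1*2647^1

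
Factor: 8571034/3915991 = 2^1*1039^( - 1) * 3769^( - 1 )*4285517^1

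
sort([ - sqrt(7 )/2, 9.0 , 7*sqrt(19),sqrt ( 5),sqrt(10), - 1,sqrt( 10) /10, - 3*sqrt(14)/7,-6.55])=[ - 6.55,  -  3*sqrt( 14) /7,  -  sqrt( 7)/2,-1, sqrt (10)/10, sqrt( 5), sqrt( 10 ), 9.0,  7*sqrt( 19) ] 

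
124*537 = 66588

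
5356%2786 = 2570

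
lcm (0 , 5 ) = 0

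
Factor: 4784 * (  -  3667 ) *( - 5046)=88521614688 = 2^5*3^1*13^1*19^1*23^1*29^2*193^1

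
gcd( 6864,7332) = 156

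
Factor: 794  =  2^1*397^1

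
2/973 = 2/973 = 0.00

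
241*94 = 22654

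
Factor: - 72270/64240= - 9/8   =  - 2^(  -  3) * 3^2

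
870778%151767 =111943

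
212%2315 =212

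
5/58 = 5/58 = 0.09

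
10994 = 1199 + 9795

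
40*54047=2161880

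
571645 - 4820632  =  -4248987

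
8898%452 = 310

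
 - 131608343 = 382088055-513696398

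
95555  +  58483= 154038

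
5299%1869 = 1561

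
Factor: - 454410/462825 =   -  2^1*3^3*5^ (-1)*11^( - 1 )  =  - 54/55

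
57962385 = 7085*8181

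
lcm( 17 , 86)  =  1462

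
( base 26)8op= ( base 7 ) 23442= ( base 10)6057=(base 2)1011110101001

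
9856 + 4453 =14309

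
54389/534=54389/534 = 101.85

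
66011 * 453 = 29902983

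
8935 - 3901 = 5034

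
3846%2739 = 1107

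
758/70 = 379/35  =  10.83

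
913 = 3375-2462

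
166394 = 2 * 83197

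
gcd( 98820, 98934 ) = 6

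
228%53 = 16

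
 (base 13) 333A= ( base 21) g47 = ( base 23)DBH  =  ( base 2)1101111101011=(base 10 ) 7147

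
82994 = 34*2441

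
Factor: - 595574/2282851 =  - 2^1*7^1 * 19^1*29^( - 1)*223^(  -  1)*353^( - 1)*2239^1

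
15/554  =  15/554 = 0.03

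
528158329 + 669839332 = 1197997661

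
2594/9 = 2594/9 = 288.22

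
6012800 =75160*80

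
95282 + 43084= 138366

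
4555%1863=829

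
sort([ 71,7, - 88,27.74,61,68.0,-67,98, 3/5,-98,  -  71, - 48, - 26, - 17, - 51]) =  [ - 98, -88, - 71 , - 67, - 51, - 48,-26, - 17,3/5,7,27.74, 61,68.0, 71 , 98 ]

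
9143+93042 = 102185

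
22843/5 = 22843/5   =  4568.60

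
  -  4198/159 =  - 4198/159 = - 26.40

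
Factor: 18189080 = 2^3*5^1*7^1*13^1*19^1*263^1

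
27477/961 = 28 + 569/961 =28.59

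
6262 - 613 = 5649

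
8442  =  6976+1466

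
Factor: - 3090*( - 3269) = 2^1*3^1*5^1 * 7^1*103^1*467^1 = 10101210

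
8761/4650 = 8761/4650 = 1.88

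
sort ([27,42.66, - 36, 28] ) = [ - 36 , 27,28,42.66] 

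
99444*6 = 596664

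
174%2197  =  174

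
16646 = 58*287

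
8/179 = 8/179 = 0.04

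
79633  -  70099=9534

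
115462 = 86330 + 29132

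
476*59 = 28084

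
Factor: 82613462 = 2^1*809^1*51059^1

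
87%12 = 3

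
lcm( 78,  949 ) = 5694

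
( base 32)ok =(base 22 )1di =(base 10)788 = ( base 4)30110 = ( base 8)1424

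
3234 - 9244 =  - 6010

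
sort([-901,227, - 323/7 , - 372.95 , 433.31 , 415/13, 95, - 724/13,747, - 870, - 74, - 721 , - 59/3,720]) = [ - 901, - 870, - 721,  -  372.95,-74  , - 724/13, - 323/7, - 59/3, 415/13, 95, 227, 433.31,720,747 ]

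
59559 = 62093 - 2534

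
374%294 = 80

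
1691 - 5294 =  - 3603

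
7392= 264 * 28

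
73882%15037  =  13734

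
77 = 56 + 21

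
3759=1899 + 1860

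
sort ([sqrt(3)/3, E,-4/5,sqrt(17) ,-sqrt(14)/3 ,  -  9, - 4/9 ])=[  -  9,-sqrt(14 )/3,-4/5,-4/9,  sqrt(3) /3, E, sqrt (17) ]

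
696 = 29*24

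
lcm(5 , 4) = 20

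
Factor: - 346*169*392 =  - 22921808= -2^4 *7^2*13^2*173^1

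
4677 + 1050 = 5727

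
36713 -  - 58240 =94953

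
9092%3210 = 2672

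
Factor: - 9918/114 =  - 3^1*29^1 = -87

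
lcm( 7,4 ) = 28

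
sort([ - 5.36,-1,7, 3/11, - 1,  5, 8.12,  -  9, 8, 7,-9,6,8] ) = [ - 9, - 9,-5.36, - 1,-1, 3/11,  5,6, 7, 7, 8,  8, 8.12]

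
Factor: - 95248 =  - 2^4*5953^1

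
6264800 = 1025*6112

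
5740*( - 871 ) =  - 4999540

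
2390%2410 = 2390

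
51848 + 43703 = 95551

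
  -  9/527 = -1 +518/527  =  -  0.02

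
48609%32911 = 15698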